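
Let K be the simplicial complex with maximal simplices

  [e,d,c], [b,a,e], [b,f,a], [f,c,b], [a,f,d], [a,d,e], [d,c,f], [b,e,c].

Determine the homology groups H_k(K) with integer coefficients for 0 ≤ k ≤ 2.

H_0 ≅ Z,  H_1 = 0,  H_2 ≅ Z.

We work with the vertex ordering a < b < c < d < e < f. The simplices of K, each written with vertices in increasing order, are:

  0-simplices (6): a, b, c, d, e, f
  1-simplices (12): ab, ad, ae, af, bc, be, bf, cd, ce, cf, de, df
  2-simplices (8): abe, abf, ade, adf, bce, bcf, cde, cdf

Hence C_0 ≅ Z^6, C_1 ≅ Z^12, C_2 ≅ Z^8.

The boundary map ∂_1: C_1 → C_0 is given by ∂[p,q] = [q] − [p].
This gives a 6×12 integer matrix of rank 5; reducing to Smith normal form yields diagonal entries (1,1,1,1,1).

∂_2: C_2 → C_1 acts by ∂[p,q,r] = [q,r] − [p,r] + [p,q]. For instance
  ∂bcf = cf − bf + bc,
  ∂ade = de − ae + ad.
The 12×8 boundary matrix has rank 7 and Smith normal form diag(1,1,1,1,1,1,1).

Now H_k = ker ∂_k / im ∂_{k+1}, so:

  H_0: rank C_0 − rank ∂_1 = 6 − 5 = 1, and the invariant factors of ∂_1 are all 1, so H_0 ≅ Z.
  H_1: rank ker ∂_1 − rank ∂_2 = (12 − 5) − 7 = 0, and the invariant factors of ∂_2 are all 1, so H_1 ≅ 0.
  H_2: rank ker ∂_2 − rank ∂_3 = (8 − 7) − 0 = 1, and there is no ∂_3, so H_2 ≅ Z.

As a check, the Euler characteristic is 6 − 12 + 8 = 2, which agrees with 1 − 0 + 1 = 2.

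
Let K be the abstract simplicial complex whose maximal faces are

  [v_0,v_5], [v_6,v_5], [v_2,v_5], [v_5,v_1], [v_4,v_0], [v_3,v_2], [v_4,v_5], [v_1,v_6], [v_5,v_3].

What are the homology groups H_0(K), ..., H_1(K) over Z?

H_0 ≅ Z,  H_1 ≅ Z^3.

K has 7 vertices, 9 edges.
rank ∂_0 = 0, rank ∂_1 = 6 ⇒ b_0 = 7 − 0 − 6 = 1; all invariant factors of ∂_1 are 1 so no torsion. So H_0 = Z.
rank ∂_1 = 6, rank ∂_2 = 0 ⇒ b_1 = 9 − 6 − 0 = 3. So H_1 = Z^3.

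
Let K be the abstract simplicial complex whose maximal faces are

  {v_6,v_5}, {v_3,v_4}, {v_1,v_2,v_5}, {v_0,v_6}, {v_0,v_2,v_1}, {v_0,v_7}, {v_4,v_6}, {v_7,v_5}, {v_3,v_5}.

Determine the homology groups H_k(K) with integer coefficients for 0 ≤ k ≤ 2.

H_0 ≅ Z,  H_1 ≅ Z^3,  H_2 = 0.

K has 8 vertices, 12 edges, 2 triangles.
rank ∂_0 = 0, rank ∂_1 = 7 ⇒ b_0 = 8 − 0 − 7 = 1; all invariant factors of ∂_1 are 1 so no torsion. So H_0 = Z.
rank ∂_1 = 7, rank ∂_2 = 2 ⇒ b_1 = 12 − 7 − 2 = 3; all invariant factors of ∂_2 are 1 so no torsion. So H_1 = Z^3.
rank ∂_2 = 2, rank ∂_3 = 0 ⇒ b_2 = 2 − 2 − 0 = 0. So H_2 = 0.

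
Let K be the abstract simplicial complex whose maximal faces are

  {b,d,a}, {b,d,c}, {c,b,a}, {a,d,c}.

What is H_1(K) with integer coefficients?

H_1 ≅ 0.

We work with the vertex ordering a < b < c < d. The simplices of K, each written with vertices in increasing order, are:

  0-simplices (4): a, b, c, d
  1-simplices (6): ab, ac, ad, bc, bd, cd
  2-simplices (4): abc, abd, acd, bcd

so the chain groups are C_0 ≅ Z^4, C_1 ≅ Z^6, C_2 ≅ Z^4.

∂_1: C_1 → C_0 maps an edge to its endpoints' difference, ∂[p,q] = q − p. For instance
  ∂ac = c − a.
The resulting 4×6 matrix has rank 3, and its Smith normal form has invariant factors (1,1,1).

Boundary ∂_2: C_2 → C_1 maps a triangle to the signed sum of its edges. For instance
  ∂acd = cd − ad + ac,
  ∂abc = bc − ac + ab.
The 6×4 boundary matrix has rank 3 and Smith normal form diag(1,1,1).

Now H_k = ker ∂_k / im ∂_{k+1}, so:

  H_1: rank ker ∂_1 − rank ∂_2 = (6 − 3) − 3 = 0, and the invariant factors of ∂_2 are all 1, so H_1 ≅ 0.

(K is a triangulation of the 2-sphere S^2.)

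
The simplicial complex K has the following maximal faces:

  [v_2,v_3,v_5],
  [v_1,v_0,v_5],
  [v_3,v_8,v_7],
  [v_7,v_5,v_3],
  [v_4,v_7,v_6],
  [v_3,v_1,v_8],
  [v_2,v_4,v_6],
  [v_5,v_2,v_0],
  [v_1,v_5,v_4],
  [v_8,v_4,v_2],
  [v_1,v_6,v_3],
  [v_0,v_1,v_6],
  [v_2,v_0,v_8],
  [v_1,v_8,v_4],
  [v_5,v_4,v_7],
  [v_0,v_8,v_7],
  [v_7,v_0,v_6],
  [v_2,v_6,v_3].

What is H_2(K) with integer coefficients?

Take the total order v_0 < v_1 < v_2 < v_3 < v_4 < v_5 < v_6 < v_7 < v_8 on the vertex set. Then K (dimension 2) consists of the simplices:

  0-simplices (9): [v_0], [v_1], [v_2], [v_3], [v_4], [v_5], [v_6], [v_7], [v_8]
  1-simplices (27): (27 of them)
  2-simplices (18): (18 of them)

so the chain groups are C_0 ≅ Z^9, C_1 ≅ Z^27, C_2 ≅ Z^18.

Boundary ∂_1: C_1 → C_0 is given by ∂[p,q] = [q] − [p]. For instance
  ∂[v_3,v_5] = [v_5] − [v_3].
The 9×27 boundary matrix has rank 8 and Smith normal form diag(1,1,1,1,1,1,1,1).

The boundary map ∂_2: C_2 → C_1 acts by ∂[p,q,r] = [q,r] − [p,r] + [p,q]. For instance
  ∂[v_0,v_2,v_8] = [v_2,v_8] − [v_0,v_8] + [v_0,v_2],
  ∂[v_0,v_1,v_6] = [v_1,v_6] − [v_0,v_6] + [v_0,v_1].
As a 27×18 matrix over Z this has rank 17, with invariant factors (1,1,1,1,1,1,1,1,1,1,1,1,1,1,1,1,1).

Computing H_k = (kernel of ∂_k) / (image of ∂_{k+1}):

  H_2: rank ker ∂_2 − rank ∂_3 = (18 − 17) − 0 = 1, and there is no ∂_3, so H_2 = Z.

H_2 ≅ Z.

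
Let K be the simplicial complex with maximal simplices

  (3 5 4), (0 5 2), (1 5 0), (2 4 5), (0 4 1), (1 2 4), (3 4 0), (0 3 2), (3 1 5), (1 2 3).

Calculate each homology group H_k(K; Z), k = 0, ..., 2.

H_0 ≅ Z,  H_1 ≅ Z_2,  H_2 = 0.

Take the total order 0 < 1 < 2 < 3 < 4 < 5 on the vertex set. Then K (dimension 2) consists of the simplices:

  0-simplices (6): [0], [1], [2], [3], [4], [5]
  1-simplices (15): [0,1], [0,2], [0,3], [0,4], [0,5], [1,2], [1,3], [1,4], [1,5], [2,3], [2,4], [2,5], [3,4], [3,5], [4,5]
  2-simplices (10): [0,1,4], [0,1,5], [0,2,3], [0,2,5], [0,3,4], [1,2,3], [1,2,4], [1,3,5], [2,4,5], [3,4,5]

Hence C_0 ≅ Z^6, C_1 ≅ Z^15, C_2 ≅ Z^10.

Boundary ∂_1: C_1 → C_0 sends each edge [p,q] (with p < q) to q − p. For instance
  ∂[0,1] = [1] − [0].
The 6×15 boundary matrix has rank 5 and Smith normal form diag(1,1,1,1,1).

The boundary map ∂_2: C_2 → C_1 acts by ∂[p,q,r] = [q,r] − [p,r] + [p,q]. For instance
  ∂[1,3,5] = [3,5] − [1,5] + [1,3],
  ∂[3,4,5] = [4,5] − [3,5] + [3,4].
The resulting 15×10 matrix has rank 10, and its Smith normal form has invariant factors (1,1,1,1,1,1,1,1,1,2).

From H_k ≅ ker(∂_k) / im(∂_{k+1}) we obtain:

  H_0: rank C_0 − rank ∂_1 = 6 − 5 = 1, and the invariant factors of ∂_1 are all 1, so H_0 = Z.
  H_1: rank ker ∂_1 − rank ∂_2 = (15 − 5) − 10 = 0, and ∂_2 has invariant factor 2 > 1, so H_1 = Z_2.
  H_2: rank ker ∂_2 − rank ∂_3 = (10 − 10) − 0 = 0, and there is no ∂_3, so H_2 = 0.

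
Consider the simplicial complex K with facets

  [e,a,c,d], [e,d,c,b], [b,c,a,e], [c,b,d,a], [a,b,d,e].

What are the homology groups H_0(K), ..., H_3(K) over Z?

We work with the vertex ordering a < b < c < d < e. The simplices of K, each written with vertices in increasing order, are:

  0-simplices (5): a, b, c, d, e
  1-simplices (10): ab, ac, ad, ae, bc, bd, be, cd, ce, de
  2-simplices (10): abc, abd, abe, acd, ace, ade, bcd, bce, bde, cde
  3-simplices (5): abcd, abce, abde, acde, bcde

so the chain groups are C_0 ≅ Z^5, C_1 ≅ Z^10, C_2 ≅ Z^10, C_3 ≅ Z^5.

The boundary map ∂_1: C_1 → C_0 sends each edge [p,q] (with p < q) to q − p.
As a 5×10 matrix over Z this has rank 4, with invariant factors (1,1,1,1).

The boundary map ∂_2: C_2 → C_1 acts by ∂[p,q,r] = [q,r] − [p,r] + [p,q]. For instance
  ∂abc = bc − ac + ab,
  ∂cde = de − ce + cd.
As a 10×10 matrix over Z this has rank 6, with invariant factors (1,1,1,1,1,1).

∂_3: C_3 → C_2 sends each 3-simplex σ to the alternating sum Σ_i (−1)^i (σ with its i-th vertex removed). For instance
  ∂bcde = cde − bde + bce − bcd,
  ∂abce = bce − ace + abe − abc.
The resulting 10×5 matrix has rank 4, and its Smith normal form has invariant factors (1,1,1,1).

Computing H_k = (kernel of ∂_k) / (image of ∂_{k+1}):

  H_0: rank C_0 − rank ∂_1 = 5 − 4 = 1, and the invariant factors of ∂_1 are all 1, so H_0 = Z.
  H_1: rank ker ∂_1 − rank ∂_2 = (10 − 4) − 6 = 0, and the invariant factors of ∂_2 are all 1, so H_1 = 0.
  H_2: rank ker ∂_2 − rank ∂_3 = (10 − 6) − 4 = 0, and the invariant factors of ∂_3 are all 1, so H_2 = 0.
  H_3: rank ker ∂_3 − rank ∂_4 = (5 − 4) − 0 = 1, and there is no ∂_4, so H_3 = Z.

As a check, the Euler characteristic is 5 − 10 + 10 − 5 = 0, which agrees with 1 − 0 + 0 − 1 = 0.
(K is a triangulation of the 3-sphere S^3.)

H_0 ≅ Z,  H_1 = 0,  H_2 = 0,  H_3 ≅ Z.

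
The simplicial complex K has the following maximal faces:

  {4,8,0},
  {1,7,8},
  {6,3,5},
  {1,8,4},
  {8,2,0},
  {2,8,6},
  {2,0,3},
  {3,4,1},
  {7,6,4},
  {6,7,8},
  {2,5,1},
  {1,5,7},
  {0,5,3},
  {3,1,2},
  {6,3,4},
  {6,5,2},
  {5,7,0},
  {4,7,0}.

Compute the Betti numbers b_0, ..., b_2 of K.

Order the vertices as 0 < 1 < 2 < 3 < 4 < 5 < 6 < 7 < 8. Listing each simplex with vertices in this order, K has dimension 2 with simplices:

  0-simplices (9): [0], [1], [2], [3], [4], [5], [6], [7], [8]
  1-simplices (27): (27 of them)
  2-simplices (18): [0,2,3], [0,2,8], [0,3,5], [0,4,7], [0,4,8], [0,5,7], [1,2,3], [1,2,5], [1,3,4], [1,4,8], [1,5,7], [1,7,8], [2,5,6], [2,6,8], [3,4,6], [3,5,6], [4,6,7], [6,7,8]

so the chain groups are C_0 ≅ Z^9, C_1 ≅ Z^27, C_2 ≅ Z^18.

∂_1: C_1 → C_0 maps an edge to its endpoints' difference, ∂[p,q] = q − p. For instance
  ∂[1,7] = [7] − [1].
As a 9×27 matrix over Z this has rank 8, with invariant factors (1,1,1,1,1,1,1,1).

The boundary map ∂_2: C_2 → C_1 acts by ∂[p,q,r] = [q,r] − [p,r] + [p,q]. For instance
  ∂[0,3,5] = [3,5] − [0,5] + [0,3],
  ∂[0,2,3] = [2,3] − [0,3] + [0,2].
The 27×18 boundary matrix has rank 18 and Smith normal form diag(1,1,1,1,1,1,1,1,1,1,1,1,1,1,1,1,1,2).

Computing H_k = (kernel of ∂_k) / (image of ∂_{k+1}):

  H_0: rank C_0 − rank ∂_1 = 9 − 8 = 1, and the invariant factors of ∂_1 are all 1, so H_0 ≅ Z.
  H_1: rank ker ∂_1 − rank ∂_2 = (27 − 8) − 18 = 1, and ∂_2 has invariant factor 2 > 1, so H_1 ≅ Z ⊕ Z/2.
  H_2: rank ker ∂_2 − rank ∂_3 = (18 − 18) − 0 = 0, and there is no ∂_3, so H_2 ≅ 0.

(K is a triangulation of the Klein bottle.)

Hence the Betti numbers are b_0 = 1, b_1 = 1, b_2 = 0.

b_0 = 1, b_1 = 1, b_2 = 0.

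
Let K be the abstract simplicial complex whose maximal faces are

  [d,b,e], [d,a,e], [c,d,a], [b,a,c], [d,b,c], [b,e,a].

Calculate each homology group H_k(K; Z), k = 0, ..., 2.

H_0 ≅ Z,  H_1 = 0,  H_2 ≅ Z.

We work with the vertex ordering a < b < c < d < e. The simplices of K, each written with vertices in increasing order, are:

  0-simplices (5): a, b, c, d, e
  1-simplices (9): ab, ac, ad, ae, bc, bd, be, cd, de
  2-simplices (6): abc, abe, acd, ade, bcd, bde

Hence C_0 ≅ Z^5, C_1 ≅ Z^9, C_2 ≅ Z^6.

Boundary ∂_1: C_1 → C_0 sends each edge [p,q] (with p < q) to q − p. For instance
  ∂ae = e − a.
As a 5×9 matrix over Z this has rank 4, with invariant factors (1,1,1,1).

∂_2: C_2 → C_1 acts by ∂[p,q,r] = [q,r] − [p,r] + [p,q]. For instance
  ∂bde = de − be + bd,
  ∂ade = de − ae + ad.
This gives a 9×6 integer matrix of rank 5; reducing to Smith normal form yields diagonal entries (1,1,1,1,1).

Computing H_k = (kernel of ∂_k) / (image of ∂_{k+1}):

  H_0: rank C_0 − rank ∂_1 = 5 − 4 = 1, and the invariant factors of ∂_1 are all 1, so H_0 = Z.
  H_1: rank ker ∂_1 − rank ∂_2 = (9 − 4) − 5 = 0, and the invariant factors of ∂_2 are all 1, so H_1 = 0.
  H_2: rank ker ∂_2 − rank ∂_3 = (6 − 5) − 0 = 1, and there is no ∂_3, so H_2 = Z.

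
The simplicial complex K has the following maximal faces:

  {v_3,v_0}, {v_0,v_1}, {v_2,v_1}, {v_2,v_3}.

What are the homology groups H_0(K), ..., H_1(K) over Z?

H_0 ≅ Z,  H_1 ≅ Z.

Fix the vertex order v_0 < v_1 < v_2 < v_3 and write every simplex with vertices in increasing order. Then dim K = 1 and the simplices of K are:

  0-simplices (4): [v_0], [v_1], [v_2], [v_3]
  1-simplices (4): [v_0,v_1], [v_0,v_3], [v_1,v_2], [v_2,v_3]

so the chain groups are C_0 ≅ Z^4, C_1 ≅ Z^4.

∂_1: C_1 → C_0 is given by ∂[p,q] = [q] − [p]. For instance
  ∂[v_0,v_3] = [v_3] − [v_0].
The 4×4 boundary matrix has rank 3 and Smith normal form diag(1,1,1).

Computing H_k = (kernel of ∂_k) / (image of ∂_{k+1}):

  H_0: rank C_0 − rank ∂_1 = 4 − 3 = 1, and the invariant factors of ∂_1 are all 1, so H_0 = Z.
  H_1: rank ker ∂_1 − rank ∂_2 = (4 − 3) − 0 = 1, and there is no ∂_2, so H_1 = Z.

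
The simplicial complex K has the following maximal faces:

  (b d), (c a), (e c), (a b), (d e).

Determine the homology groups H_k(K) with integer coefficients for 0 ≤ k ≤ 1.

Fix the vertex order a < b < c < d < e and write every simplex with vertices in increasing order. Then dim K = 1 and the simplices of K are:

  0-simplices (5): a, b, c, d, e
  1-simplices (5): ab, ac, bd, ce, de

giving chain groups C_0 ≅ Z^5, C_1 ≅ Z^5.

∂_1: C_1 → C_0 is given by ∂[p,q] = [q] − [p]. For instance
  ∂de = e − d.
The 5×5 boundary matrix has rank 4 and Smith normal form diag(1,1,1,1).

Now H_k = ker ∂_k / im ∂_{k+1}, so:

  H_0: rank C_0 − rank ∂_1 = 5 − 4 = 1, and the invariant factors of ∂_1 are all 1, so H_0 ≅ Z.
  H_1: rank ker ∂_1 − rank ∂_2 = (5 − 4) − 0 = 1, and there is no ∂_2, so H_1 ≅ Z.

H_0 ≅ Z,  H_1 ≅ Z.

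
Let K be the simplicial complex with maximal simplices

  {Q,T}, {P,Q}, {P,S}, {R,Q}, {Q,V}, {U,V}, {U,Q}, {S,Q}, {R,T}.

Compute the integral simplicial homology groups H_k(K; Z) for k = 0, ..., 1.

K has 7 vertices, 9 edges.
rank ∂_0 = 0, rank ∂_1 = 6 ⇒ b_0 = 7 − 0 − 6 = 1; all invariant factors of ∂_1 are 1 so no torsion. So H_0 ≅ Z.
rank ∂_1 = 6, rank ∂_2 = 0 ⇒ b_1 = 9 − 6 − 0 = 3. So H_1 ≅ Z^3.

H_0 ≅ Z,  H_1 ≅ Z^3.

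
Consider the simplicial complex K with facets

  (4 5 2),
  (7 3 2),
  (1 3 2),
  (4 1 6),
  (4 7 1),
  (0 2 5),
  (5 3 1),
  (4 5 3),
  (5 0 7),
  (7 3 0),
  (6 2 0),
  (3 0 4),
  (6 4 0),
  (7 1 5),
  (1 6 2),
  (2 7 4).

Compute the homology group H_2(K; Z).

H_2 = Z.

We work with the vertex ordering 0 < 1 < 2 < 3 < 4 < 5 < 6 < 7. The simplices of K, each written with vertices in increasing order, are:

  0-simplices (8): [0], [1], [2], [3], [4], [5], [6], [7]
  1-simplices (24): (24 of them)
  2-simplices (16): [0,2,5], [0,2,6], [0,3,4], [0,3,7], [0,4,6], [0,5,7], [1,2,3], [1,2,6], [1,3,5], [1,4,6], [1,4,7], [1,5,7], [2,3,7], [2,4,5], [2,4,7], [3,4,5]

giving chain groups C_0 ≅ Z^8, C_1 ≅ Z^24, C_2 ≅ Z^16.

Boundary ∂_1: C_1 → C_0 sends each edge [p,q] (with p < q) to q − p.
The 8×24 boundary matrix has rank 7 and Smith normal form diag(1,1,1,1,1,1,1).

The boundary map ∂_2: C_2 → C_1 maps a triangle to the signed sum of its edges. For instance
  ∂[0,5,7] = [5,7] − [0,7] + [0,5],
  ∂[2,4,5] = [4,5] − [2,5] + [2,4].
This gives a 24×16 integer matrix of rank 15; reducing to Smith normal form yields diagonal entries (1,1,1,1,1,1,1,1,1,1,1,1,1,1,1).

Computing H_k = (kernel of ∂_k) / (image of ∂_{k+1}):

  H_2: rank ker ∂_2 − rank ∂_3 = (16 − 15) − 0 = 1, and there is no ∂_3, so H_2 = Z.

(K is a triangulation of the torus T^2.)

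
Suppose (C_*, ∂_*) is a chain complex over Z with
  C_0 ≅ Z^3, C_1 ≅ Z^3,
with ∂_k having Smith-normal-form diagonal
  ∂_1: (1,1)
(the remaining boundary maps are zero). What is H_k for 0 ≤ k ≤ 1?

H_0 ≅ Z,  H_1 ≅ Z.

H_0: b_0 = 3 − 0 − 2 = 1; torsion from ∂_1 factors > 1: none. So H_0 ≅ Z.
H_1: b_1 = 3 − 2 − 0 = 1; torsion from ∂_2 factors > 1: none. So H_1 ≅ Z.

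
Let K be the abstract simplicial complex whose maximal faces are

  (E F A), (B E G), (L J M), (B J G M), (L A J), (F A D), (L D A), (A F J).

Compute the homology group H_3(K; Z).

H_3 = 0.

Fix the vertex order A < B < D < E < F < G < J < L < M and write every simplex with vertices in increasing order. Then dim K = 3 and the simplices of K are:

  0-simplices (9): A, B, D, E, F, G, J, L, M
  1-simplices (19): AD, AE, AF, AJ, AL, BE, BG, BJ, BM, DF, DL, EF, EG, FJ, GJ, GM, JL, JM, LM
  2-simplices (11): ADF, ADL, AEF, AFJ, AJL, BEG, BGJ, BGM, BJM, GJM, JLM
  3-simplices (1): BGJM

Hence C_0 ≅ Z^9, C_1 ≅ Z^19, C_2 ≅ Z^11, C_3 ≅ Z^1.

∂_1: C_1 → C_0 sends each edge [p,q] (with p < q) to q − p. For instance
  ∂EF = F − E.
The resulting 9×19 matrix has rank 8, and its Smith normal form has invariant factors (1,1,1,1,1,1,1,1).

∂_2: C_2 → C_1 sends each 2-simplex [p,q,r] to [q,r] − [p,r] + [p,q]. For instance
  ∂BEG = EG − BG + BE,
  ∂BGM = GM − BM + BG.
This gives a 19×11 integer matrix of rank 10; reducing to Smith normal form yields diagonal entries (1,1,1,1,1,1,1,1,1,1).

The boundary map ∂_3: C_3 → C_2 sends each 3-simplex σ to the alternating sum Σ_i (−1)^i (σ with its i-th vertex removed). For instance
  ∂BGJM = GJM − BJM + BGM − BGJ.
The resulting 11×1 matrix has rank 1, and its Smith normal form has invariant factors (1).

Now H_k = ker ∂_k / im ∂_{k+1}, so:

  H_3: rank ker ∂_3 − rank ∂_4 = (1 − 1) − 0 = 0, and there is no ∂_4, so H_3 = 0.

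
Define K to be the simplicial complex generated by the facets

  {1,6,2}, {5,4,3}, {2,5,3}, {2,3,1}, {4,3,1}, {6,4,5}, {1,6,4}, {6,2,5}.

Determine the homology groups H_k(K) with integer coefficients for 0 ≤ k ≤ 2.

Take the total order 1 < 2 < 3 < 4 < 5 < 6 on the vertex set. Then K (dimension 2) consists of the simplices:

  0-simplices (6): [1], [2], [3], [4], [5], [6]
  1-simplices (12): [1,2], [1,3], [1,4], [1,6], [2,3], [2,5], [2,6], [3,4], [3,5], [4,5], [4,6], [5,6]
  2-simplices (8): [1,2,3], [1,2,6], [1,3,4], [1,4,6], [2,3,5], [2,5,6], [3,4,5], [4,5,6]

so the chain groups are C_0 ≅ Z^6, C_1 ≅ Z^12, C_2 ≅ Z^8.

∂_1: C_1 → C_0 maps an edge to its endpoints' difference, ∂[p,q] = q − p. For instance
  ∂[3,4] = [4] − [3].
The 6×12 boundary matrix has rank 5 and Smith normal form diag(1,1,1,1,1).

The boundary map ∂_2: C_2 → C_1 maps a triangle to the signed sum of its edges. For instance
  ∂[3,4,5] = [4,5] − [3,5] + [3,4],
  ∂[1,3,4] = [3,4] − [1,4] + [1,3].
As a 12×8 matrix over Z this has rank 7, with invariant factors (1,1,1,1,1,1,1).

Reading off H_k = ker ∂_k / im ∂_{k+1}:

  H_0: rank C_0 − rank ∂_1 = 6 − 5 = 1, and the invariant factors of ∂_1 are all 1, so H_0 ≅ Z.
  H_1: rank ker ∂_1 − rank ∂_2 = (12 − 5) − 7 = 0, and the invariant factors of ∂_2 are all 1, so H_1 ≅ 0.
  H_2: rank ker ∂_2 − rank ∂_3 = (8 − 7) − 0 = 1, and there is no ∂_3, so H_2 ≅ Z.

H_0 = Z,  H_1 = 0,  H_2 = Z.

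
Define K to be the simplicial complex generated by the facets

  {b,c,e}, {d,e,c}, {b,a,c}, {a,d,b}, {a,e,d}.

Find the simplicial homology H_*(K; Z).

K has 5 vertices, 10 edges, 5 triangles.
rank ∂_0 = 0, rank ∂_1 = 4 ⇒ b_0 = 5 − 0 − 4 = 1; all invariant factors of ∂_1 are 1 so no torsion. So H_0 ≅ Z.
rank ∂_1 = 4, rank ∂_2 = 5 ⇒ b_1 = 10 − 4 − 5 = 1; all invariant factors of ∂_2 are 1 so no torsion. So H_1 ≅ Z.
rank ∂_2 = 5, rank ∂_3 = 0 ⇒ b_2 = 5 − 5 − 0 = 0. So H_2 ≅ 0.

H_0 = Z,  H_1 = Z,  H_2 = 0.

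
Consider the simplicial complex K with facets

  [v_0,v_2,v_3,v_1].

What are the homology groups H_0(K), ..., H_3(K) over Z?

H_0 ≅ Z,  H_1 = 0,  H_2 = 0,  H_3 = 0.

We work with the vertex ordering v_0 < v_1 < v_2 < v_3. The simplices of K, each written with vertices in increasing order, are:

  0-simplices (4): [v_0], [v_1], [v_2], [v_3]
  1-simplices (6): [v_0,v_1], [v_0,v_2], [v_0,v_3], [v_1,v_2], [v_1,v_3], [v_2,v_3]
  2-simplices (4): [v_0,v_1,v_2], [v_0,v_1,v_3], [v_0,v_2,v_3], [v_1,v_2,v_3]
  3-simplices (1): [v_0,v_1,v_2,v_3]

Hence C_0 ≅ Z^4, C_1 ≅ Z^6, C_2 ≅ Z^4, C_3 ≅ Z^1.

∂_1: C_1 → C_0 maps an edge to its endpoints' difference, ∂[p,q] = q − p. For instance
  ∂[v_0,v_3] = [v_3] − [v_0].
This gives a 4×6 integer matrix of rank 3; reducing to Smith normal form yields diagonal entries (1,1,1).

∂_2: C_2 → C_1 sends each 2-simplex [p,q,r] to [q,r] − [p,r] + [p,q]. For instance
  ∂[v_0,v_1,v_2] = [v_1,v_2] − [v_0,v_2] + [v_0,v_1],
  ∂[v_0,v_1,v_3] = [v_1,v_3] − [v_0,v_3] + [v_0,v_1].
As a 6×4 matrix over Z this has rank 3, with invariant factors (1,1,1).

The boundary map ∂_3: C_3 → C_2 sends each 3-simplex σ to the alternating sum Σ_i (−1)^i (σ with its i-th vertex removed). For instance
  ∂[v_0,v_1,v_2,v_3] = [v_1,v_2,v_3] − [v_0,v_2,v_3] + [v_0,v_1,v_3] − [v_0,v_1,v_2].
The resulting 4×1 matrix has rank 1, and its Smith normal form has invariant factors (1).

From H_k ≅ ker(∂_k) / im(∂_{k+1}) we obtain:

  H_0: rank C_0 − rank ∂_1 = 4 − 3 = 1, and the invariant factors of ∂_1 are all 1, so H_0 ≅ Z.
  H_1: rank ker ∂_1 − rank ∂_2 = (6 − 3) − 3 = 0, and the invariant factors of ∂_2 are all 1, so H_1 ≅ 0.
  H_2: rank ker ∂_2 − rank ∂_3 = (4 − 3) − 1 = 0, and the invariant factors of ∂_3 are all 1, so H_2 ≅ 0.
  H_3: rank ker ∂_3 − rank ∂_4 = (1 − 1) − 0 = 0, and there is no ∂_4, so H_3 ≅ 0.

As a check, the Euler characteristic is 4 − 6 + 4 − 1 = 1, which agrees with 1 − 0 + 0 − 0 = 1.
(K is a triangulation of the 3-simplex.)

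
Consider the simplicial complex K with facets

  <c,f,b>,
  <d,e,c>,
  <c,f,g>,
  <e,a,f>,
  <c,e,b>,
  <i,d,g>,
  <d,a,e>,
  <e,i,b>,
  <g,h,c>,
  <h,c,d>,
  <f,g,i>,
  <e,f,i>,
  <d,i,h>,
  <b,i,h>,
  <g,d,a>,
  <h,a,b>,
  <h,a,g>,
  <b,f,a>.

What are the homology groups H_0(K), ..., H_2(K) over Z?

H_0 = Z,  H_1 = Z × Z/2,  H_2 = 0.

Take the total order a < b < c < d < e < f < g < h < i on the vertex set. Then K (dimension 2) consists of the simplices:

  0-simplices (9): a, b, c, d, e, f, g, h, i
  1-simplices (27): ab, ad, ae, af, ag, ah, bc, be, bf, bh, bi, cd, ce, cf, cg, ch, de, dg, dh, di, ef, ei, fg, fi, gh, gi, hi
  2-simplices (18): abf, abh, ade, adg, aef, agh, bce, bcf, bei, bhi, cde, cdh, cfg, cgh, dgi, dhi, efi, fgi

Hence C_0 ≅ Z^9, C_1 ≅ Z^27, C_2 ≅ Z^18.

The boundary map ∂_1: C_1 → C_0 sends each edge [p,q] (with p < q) to q − p.
The 9×27 boundary matrix has rank 8 and Smith normal form diag(1,1,1,1,1,1,1,1).

Boundary ∂_2: C_2 → C_1 maps a triangle to the signed sum of its edges. For instance
  ∂abh = bh − ah + ab,
  ∂efi = fi − ei + ef.
As a 27×18 matrix over Z this has rank 18, with invariant factors (1,1,1,1,1,1,1,1,1,1,1,1,1,1,1,1,1,2).

Computing H_k = (kernel of ∂_k) / (image of ∂_{k+1}):

  H_0: rank C_0 − rank ∂_1 = 9 − 8 = 1, and the invariant factors of ∂_1 are all 1, so H_0 = Z.
  H_1: rank ker ∂_1 − rank ∂_2 = (27 − 8) − 18 = 1, and ∂_2 has invariant factor 2 > 1, so H_1 = Z × Z/2.
  H_2: rank ker ∂_2 − rank ∂_3 = (18 − 18) − 0 = 0, and there is no ∂_3, so H_2 = 0.

As a check, the Euler characteristic is 9 − 27 + 18 = 0, which agrees with 1 − 1 + 0 = 0.
(K is a triangulation of the Klein bottle.)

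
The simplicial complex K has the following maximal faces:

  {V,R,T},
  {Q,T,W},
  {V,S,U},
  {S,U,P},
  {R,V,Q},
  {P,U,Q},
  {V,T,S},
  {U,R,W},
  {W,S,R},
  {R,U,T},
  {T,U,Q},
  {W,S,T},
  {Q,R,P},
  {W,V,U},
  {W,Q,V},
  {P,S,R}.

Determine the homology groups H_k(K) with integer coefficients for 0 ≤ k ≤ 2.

Order the vertices as P < Q < R < S < T < U < V < W. Listing each simplex with vertices in this order, K has dimension 2 with simplices:

  0-simplices (8): P, Q, R, S, T, U, V, W
  1-simplices (24): PQ, PR, PS, PU, QR, QT, QU, QV, QW, RS, RT, RU, RV, RW, ST, SU, SV, SW, TU, TV, TW, UV, UW, VW
  2-simplices (16): PQR, PQU, PRS, PSU, QRV, QTU, QTW, QVW, RSW, RTU, RTV, RUW, STV, STW, SUV, UVW

so the chain groups are C_0 ≅ Z^8, C_1 ≅ Z^24, C_2 ≅ Z^16.

The boundary map ∂_1: C_1 → C_0 maps an edge to its endpoints' difference, ∂[p,q] = q − p.
The 8×24 boundary matrix has rank 7 and Smith normal form diag(1,1,1,1,1,1,1).

The boundary map ∂_2: C_2 → C_1 acts by ∂[p,q,r] = [q,r] − [p,r] + [p,q]. For instance
  ∂PQU = QU − PU + PQ,
  ∂RTU = TU − RU + RT.
This gives a 24×16 integer matrix of rank 15; reducing to Smith normal form yields diagonal entries (1,1,1,1,1,1,1,1,1,1,1,1,1,1,1).

Reading off H_k = ker ∂_k / im ∂_{k+1}:

  H_0: rank C_0 − rank ∂_1 = 8 − 7 = 1, and the invariant factors of ∂_1 are all 1, so H_0 ≅ Z.
  H_1: rank ker ∂_1 − rank ∂_2 = (24 − 7) − 15 = 2, and the invariant factors of ∂_2 are all 1, so H_1 ≅ Z^2.
  H_2: rank ker ∂_2 − rank ∂_3 = (16 − 15) − 0 = 1, and there is no ∂_3, so H_2 ≅ Z.

As a check, the Euler characteristic is 8 − 24 + 16 = 0, which agrees with 1 − 2 + 1 = 0.
(K is a triangulation of the torus T^2.)

H_0 ≅ Z,  H_1 ≅ Z^2,  H_2 ≅ Z.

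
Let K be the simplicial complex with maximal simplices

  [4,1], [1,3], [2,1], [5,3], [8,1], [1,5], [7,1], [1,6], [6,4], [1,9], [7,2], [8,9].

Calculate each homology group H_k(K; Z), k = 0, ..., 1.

Fix the vertex order 1 < 2 < 3 < 4 < 5 < 6 < 7 < 8 < 9 and write every simplex with vertices in increasing order. Then dim K = 1 and the simplices of K are:

  0-simplices (9): [1], [2], [3], [4], [5], [6], [7], [8], [9]
  1-simplices (12): [1,2], [1,3], [1,4], [1,5], [1,6], [1,7], [1,8], [1,9], [2,7], [3,5], [4,6], [8,9]

Hence C_0 ≅ Z^9, C_1 ≅ Z^12.

The boundary map ∂_1: C_1 → C_0 is given by ∂[p,q] = [q] − [p]. For instance
  ∂[1,4] = [4] − [1].
The 9×12 boundary matrix has rank 8 and Smith normal form diag(1,1,1,1,1,1,1,1).

Now H_k = ker ∂_k / im ∂_{k+1}, so:

  H_0: rank C_0 − rank ∂_1 = 9 − 8 = 1, and the invariant factors of ∂_1 are all 1, so H_0 = Z.
  H_1: rank ker ∂_1 − rank ∂_2 = (12 − 8) − 0 = 4, and there is no ∂_2, so H_1 = Z^4.

H_0 = Z,  H_1 = Z^4.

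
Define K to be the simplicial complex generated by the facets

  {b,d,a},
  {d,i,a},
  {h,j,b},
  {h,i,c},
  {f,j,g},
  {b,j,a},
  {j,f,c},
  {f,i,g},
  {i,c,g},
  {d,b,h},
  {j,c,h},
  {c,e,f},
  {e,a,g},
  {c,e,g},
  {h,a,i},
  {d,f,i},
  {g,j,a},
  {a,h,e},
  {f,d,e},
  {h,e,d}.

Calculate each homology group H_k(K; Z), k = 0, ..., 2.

H_0 = Z,  H_1 = Z × Z/2,  H_2 = 0.

Fix the vertex order a < b < c < d < e < f < g < h < i < j and write every simplex with vertices in increasing order. Then dim K = 2 and the simplices of K are:

  0-simplices (10): a, b, c, d, e, f, g, h, i, j
  1-simplices (30): ab, ad, ae, ag, ah, ai, aj, bd, bh, bj, ce, cf, cg, ch, ci, cj, de, df, dh, di, ef, eg, eh, fg, fi, fj, gi, gj, hi, hj
  2-simplices (20): abd, abj, adi, aeg, aeh, agj, ahi, bdh, bhj, cef, ceg, cfj, cgi, chi, chj, def, deh, dfi, fgi, fgj

Hence C_0 ≅ Z^10, C_1 ≅ Z^30, C_2 ≅ Z^20.

Boundary ∂_1: C_1 → C_0 is given by ∂[p,q] = [q] − [p]. For instance
  ∂cj = j − c.
This gives a 10×30 integer matrix of rank 9; reducing to Smith normal form yields diagonal entries (1,1,1,1,1,1,1,1,1).

Boundary ∂_2: C_2 → C_1 maps a triangle to the signed sum of its edges. For instance
  ∂chj = hj − cj + ch,
  ∂bhj = hj − bj + bh.
This gives a 30×20 integer matrix of rank 20; reducing to Smith normal form yields diagonal entries (1,1,1,1,1,1,1,1,1,1,1,1,1,1,1,1,1,1,1,2).

Reading off H_k = ker ∂_k / im ∂_{k+1}:

  H_0: rank C_0 − rank ∂_1 = 10 − 9 = 1, and the invariant factors of ∂_1 are all 1, so H_0 ≅ Z.
  H_1: rank ker ∂_1 − rank ∂_2 = (30 − 9) − 20 = 1, and ∂_2 has invariant factor 2 > 1, so H_1 ≅ Z × Z/2.
  H_2: rank ker ∂_2 − rank ∂_3 = (20 − 20) − 0 = 0, and there is no ∂_3, so H_2 ≅ 0.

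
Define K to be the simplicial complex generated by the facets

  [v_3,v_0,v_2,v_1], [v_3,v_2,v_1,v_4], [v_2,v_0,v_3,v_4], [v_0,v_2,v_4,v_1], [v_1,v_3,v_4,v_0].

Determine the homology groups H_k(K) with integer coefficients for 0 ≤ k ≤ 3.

H_0 ≅ Z,  H_1 = 0,  H_2 = 0,  H_3 ≅ Z.

Fix the vertex order v_0 < v_1 < v_2 < v_3 < v_4 and write every simplex with vertices in increasing order. Then dim K = 3 and the simplices of K are:

  0-simplices (5): [v_0], [v_1], [v_2], [v_3], [v_4]
  1-simplices (10): [v_0,v_1], [v_0,v_2], [v_0,v_3], [v_0,v_4], [v_1,v_2], [v_1,v_3], [v_1,v_4], [v_2,v_3], [v_2,v_4], [v_3,v_4]
  2-simplices (10): [v_0,v_1,v_2], [v_0,v_1,v_3], [v_0,v_1,v_4], [v_0,v_2,v_3], [v_0,v_2,v_4], [v_0,v_3,v_4], [v_1,v_2,v_3], [v_1,v_2,v_4], [v_1,v_3,v_4], [v_2,v_3,v_4]
  3-simplices (5): [v_0,v_1,v_2,v_3], [v_0,v_1,v_2,v_4], [v_0,v_1,v_3,v_4], [v_0,v_2,v_3,v_4], [v_1,v_2,v_3,v_4]

so the chain groups are C_0 ≅ Z^5, C_1 ≅ Z^10, C_2 ≅ Z^10, C_3 ≅ Z^5.

The boundary map ∂_1: C_1 → C_0 maps an edge to its endpoints' difference, ∂[p,q] = q − p. For instance
  ∂[v_3,v_4] = [v_4] − [v_3].
This gives a 5×10 integer matrix of rank 4; reducing to Smith normal form yields diagonal entries (1,1,1,1).

The boundary map ∂_2: C_2 → C_1 acts by ∂[p,q,r] = [q,r] − [p,r] + [p,q]. For instance
  ∂[v_1,v_2,v_3] = [v_2,v_3] − [v_1,v_3] + [v_1,v_2],
  ∂[v_1,v_3,v_4] = [v_3,v_4] − [v_1,v_4] + [v_1,v_3].
The resulting 10×10 matrix has rank 6, and its Smith normal form has invariant factors (1,1,1,1,1,1).

The boundary map ∂_3: C_3 → C_2 sends each 3-simplex σ to the alternating sum Σ_i (−1)^i (σ with its i-th vertex removed). For instance
  ∂[v_1,v_2,v_3,v_4] = [v_2,v_3,v_4] − [v_1,v_3,v_4] + [v_1,v_2,v_4] − [v_1,v_2,v_3],
  ∂[v_0,v_1,v_3,v_4] = [v_1,v_3,v_4] − [v_0,v_3,v_4] + [v_0,v_1,v_4] − [v_0,v_1,v_3].
The 10×5 boundary matrix has rank 4 and Smith normal form diag(1,1,1,1).

Reading off H_k = ker ∂_k / im ∂_{k+1}:

  H_0: rank C_0 − rank ∂_1 = 5 − 4 = 1, and the invariant factors of ∂_1 are all 1, so H_0 = Z.
  H_1: rank ker ∂_1 − rank ∂_2 = (10 − 4) − 6 = 0, and the invariant factors of ∂_2 are all 1, so H_1 = 0.
  H_2: rank ker ∂_2 − rank ∂_3 = (10 − 6) − 4 = 0, and the invariant factors of ∂_3 are all 1, so H_2 = 0.
  H_3: rank ker ∂_3 − rank ∂_4 = (5 − 4) − 0 = 1, and there is no ∂_4, so H_3 = Z.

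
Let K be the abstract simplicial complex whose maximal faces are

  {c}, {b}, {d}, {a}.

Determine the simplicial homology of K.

Take the total order a < b < c < d on the vertex set. Then K (dimension 0) consists of the simplices:

  0-simplices (4): a, b, c, d

Hence C_0 ≅ Z^4.

Now H_k = ker ∂_k / im ∂_{k+1}, so:

  H_0: rank C_0 − rank ∂_1 = 4 − 0 = 4, and there is no ∂_1, so H_0 = Z^4.

H_0 ≅ Z^4.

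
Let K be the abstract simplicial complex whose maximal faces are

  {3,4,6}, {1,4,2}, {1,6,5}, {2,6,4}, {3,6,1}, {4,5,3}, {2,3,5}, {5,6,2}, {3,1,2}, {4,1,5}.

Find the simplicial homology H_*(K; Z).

H_0 = Z,  H_1 = Z/2,  H_2 = 0.

Fix the vertex order 1 < 2 < 3 < 4 < 5 < 6 and write every simplex with vertices in increasing order. Then dim K = 2 and the simplices of K are:

  0-simplices (6): [1], [2], [3], [4], [5], [6]
  1-simplices (15): [1,2], [1,3], [1,4], [1,5], [1,6], [2,3], [2,4], [2,5], [2,6], [3,4], [3,5], [3,6], [4,5], [4,6], [5,6]
  2-simplices (10): [1,2,3], [1,2,4], [1,3,6], [1,4,5], [1,5,6], [2,3,5], [2,4,6], [2,5,6], [3,4,5], [3,4,6]

Hence C_0 ≅ Z^6, C_1 ≅ Z^15, C_2 ≅ Z^10.

Boundary ∂_1: C_1 → C_0 is given by ∂[p,q] = [q] − [p].
The resulting 6×15 matrix has rank 5, and its Smith normal form has invariant factors (1,1,1,1,1).

The boundary map ∂_2: C_2 → C_1 acts by ∂[p,q,r] = [q,r] − [p,r] + [p,q]. For instance
  ∂[1,3,6] = [3,6] − [1,6] + [1,3],
  ∂[2,4,6] = [4,6] − [2,6] + [2,4].
The resulting 15×10 matrix has rank 10, and its Smith normal form has invariant factors (1,1,1,1,1,1,1,1,1,2).

Reading off H_k = ker ∂_k / im ∂_{k+1}:

  H_0: rank C_0 − rank ∂_1 = 6 − 5 = 1, and the invariant factors of ∂_1 are all 1, so H_0 = Z.
  H_1: rank ker ∂_1 − rank ∂_2 = (15 − 5) − 10 = 0, and ∂_2 has invariant factor 2 > 1, so H_1 = Z/2.
  H_2: rank ker ∂_2 − rank ∂_3 = (10 − 10) − 0 = 0, and there is no ∂_3, so H_2 = 0.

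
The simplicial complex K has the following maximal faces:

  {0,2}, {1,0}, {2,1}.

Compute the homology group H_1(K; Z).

H_1 = Z.

Take the total order 0 < 1 < 2 on the vertex set. Then K (dimension 1) consists of the simplices:

  0-simplices (3): [0], [1], [2]
  1-simplices (3): [0,1], [0,2], [1,2]

Hence C_0 ≅ Z^3, C_1 ≅ Z^3.

∂_1: C_1 → C_0 maps an edge to its endpoints' difference, ∂[p,q] = q − p. For instance
  ∂[1,2] = [2] − [1].
This gives a 3×3 integer matrix of rank 2; reducing to Smith normal form yields diagonal entries (1,1).

Reading off H_k = ker ∂_k / im ∂_{k+1}:

  H_1: rank ker ∂_1 − rank ∂_2 = (3 − 2) − 0 = 1, and there is no ∂_2, so H_1 ≅ Z.

(K is a triangulation of the circle S^1.)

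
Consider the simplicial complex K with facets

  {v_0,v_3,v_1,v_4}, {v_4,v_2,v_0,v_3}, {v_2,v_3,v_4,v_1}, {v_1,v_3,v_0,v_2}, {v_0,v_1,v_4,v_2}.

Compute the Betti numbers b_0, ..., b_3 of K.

Order the vertices as v_0 < v_1 < v_2 < v_3 < v_4. Listing each simplex with vertices in this order, K has dimension 3 with simplices:

  0-simplices (5): [v_0], [v_1], [v_2], [v_3], [v_4]
  1-simplices (10): [v_0,v_1], [v_0,v_2], [v_0,v_3], [v_0,v_4], [v_1,v_2], [v_1,v_3], [v_1,v_4], [v_2,v_3], [v_2,v_4], [v_3,v_4]
  2-simplices (10): [v_0,v_1,v_2], [v_0,v_1,v_3], [v_0,v_1,v_4], [v_0,v_2,v_3], [v_0,v_2,v_4], [v_0,v_3,v_4], [v_1,v_2,v_3], [v_1,v_2,v_4], [v_1,v_3,v_4], [v_2,v_3,v_4]
  3-simplices (5): [v_0,v_1,v_2,v_3], [v_0,v_1,v_2,v_4], [v_0,v_1,v_3,v_4], [v_0,v_2,v_3,v_4], [v_1,v_2,v_3,v_4]

giving chain groups C_0 ≅ Z^5, C_1 ≅ Z^10, C_2 ≅ Z^10, C_3 ≅ Z^5.

The boundary map ∂_1: C_1 → C_0 is given by ∂[p,q] = [q] − [p].
As a 5×10 matrix over Z this has rank 4, with invariant factors (1,1,1,1).

∂_2: C_2 → C_1 maps a triangle to the signed sum of its edges. For instance
  ∂[v_0,v_1,v_3] = [v_1,v_3] − [v_0,v_3] + [v_0,v_1],
  ∂[v_0,v_1,v_2] = [v_1,v_2] − [v_0,v_2] + [v_0,v_1].
As a 10×10 matrix over Z this has rank 6, with invariant factors (1,1,1,1,1,1).

Boundary ∂_3: C_3 → C_2 sends each 3-simplex σ to the alternating sum Σ_i (−1)^i (σ with its i-th vertex removed). For instance
  ∂[v_1,v_2,v_3,v_4] = [v_2,v_3,v_4] − [v_1,v_3,v_4] + [v_1,v_2,v_4] − [v_1,v_2,v_3],
  ∂[v_0,v_1,v_3,v_4] = [v_1,v_3,v_4] − [v_0,v_3,v_4] + [v_0,v_1,v_4] − [v_0,v_1,v_3].
As a 10×5 matrix over Z this has rank 4, with invariant factors (1,1,1,1).

Computing H_k = (kernel of ∂_k) / (image of ∂_{k+1}):

  H_0: rank C_0 − rank ∂_1 = 5 − 4 = 1, and the invariant factors of ∂_1 are all 1, so H_0 = Z.
  H_1: rank ker ∂_1 − rank ∂_2 = (10 − 4) − 6 = 0, and the invariant factors of ∂_2 are all 1, so H_1 = 0.
  H_2: rank ker ∂_2 − rank ∂_3 = (10 − 6) − 4 = 0, and the invariant factors of ∂_3 are all 1, so H_2 = 0.
  H_3: rank ker ∂_3 − rank ∂_4 = (5 − 4) − 0 = 1, and there is no ∂_4, so H_3 = Z.

Hence the Betti numbers are b_0 = 1, b_1 = 0, b_2 = 0, b_3 = 1.

b_0 = 1, b_1 = 0, b_2 = 0, b_3 = 1.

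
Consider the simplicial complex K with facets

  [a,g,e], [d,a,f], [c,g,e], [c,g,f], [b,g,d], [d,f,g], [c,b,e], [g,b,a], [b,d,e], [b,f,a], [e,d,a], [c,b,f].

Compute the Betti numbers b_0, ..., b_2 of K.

We work with the vertex ordering a < b < c < d < e < f < g. The simplices of K, each written with vertices in increasing order, are:

  0-simplices (7): a, b, c, d, e, f, g
  1-simplices (18): ab, ad, ae, af, ag, bc, bd, be, bf, bg, ce, cf, cg, de, df, dg, eg, fg
  2-simplices (12): abf, abg, ade, adf, aeg, bce, bcf, bde, bdg, ceg, cfg, dfg

so the chain groups are C_0 ≅ Z^7, C_1 ≅ Z^18, C_2 ≅ Z^12.

The boundary map ∂_1: C_1 → C_0 maps an edge to its endpoints' difference, ∂[p,q] = q − p.
As a 7×18 matrix over Z this has rank 6, with invariant factors (1,1,1,1,1,1).

Boundary ∂_2: C_2 → C_1 sends each 2-simplex [p,q,r] to [q,r] − [p,r] + [p,q]. For instance
  ∂bcf = cf − bf + bc,
  ∂abf = bf − af + ab.
This gives a 18×12 integer matrix of rank 12; reducing to Smith normal form yields diagonal entries (1,1,1,1,1,1,1,1,1,1,1,2).

From H_k ≅ ker(∂_k) / im(∂_{k+1}) we obtain:

  H_0: rank C_0 − rank ∂_1 = 7 − 6 = 1, and the invariant factors of ∂_1 are all 1, so H_0 ≅ Z.
  H_1: rank ker ∂_1 − rank ∂_2 = (18 − 6) − 12 = 0, and ∂_2 has invariant factor 2 > 1, so H_1 ≅ Z/2Z.
  H_2: rank ker ∂_2 − rank ∂_3 = (12 − 12) − 0 = 0, and there is no ∂_3, so H_2 ≅ 0.

Hence the Betti numbers are b_0 = 1, b_1 = 0, b_2 = 0.

b_0 = 1, b_1 = 0, b_2 = 0.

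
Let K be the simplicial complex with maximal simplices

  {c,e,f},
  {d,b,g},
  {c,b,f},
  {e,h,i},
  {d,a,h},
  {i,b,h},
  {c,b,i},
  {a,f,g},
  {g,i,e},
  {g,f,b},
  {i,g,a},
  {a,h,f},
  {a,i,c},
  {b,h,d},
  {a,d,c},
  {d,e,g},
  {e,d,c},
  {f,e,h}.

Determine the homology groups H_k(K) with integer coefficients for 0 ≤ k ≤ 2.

Fix the vertex order a < b < c < d < e < f < g < h < i and write every simplex with vertices in increasing order. Then dim K = 2 and the simplices of K are:

  0-simplices (9): a, b, c, d, e, f, g, h, i
  1-simplices (27): ac, ad, af, ag, ah, ai, bc, bd, bf, bg, bh, bi, cd, ce, cf, ci, de, dg, dh, ef, eg, eh, ei, fg, fh, gi, hi
  2-simplices (18): acd, aci, adh, afg, afh, agi, bcf, bci, bdg, bdh, bfg, bhi, cde, cef, deg, efh, egi, ehi

so the chain groups are C_0 ≅ Z^9, C_1 ≅ Z^27, C_2 ≅ Z^18.

The boundary map ∂_1: C_1 → C_0 sends each edge [p,q] (with p < q) to q − p. For instance
  ∂cd = d − c.
As a 9×27 matrix over Z this has rank 8, with invariant factors (1,1,1,1,1,1,1,1).

The boundary map ∂_2: C_2 → C_1 acts by ∂[p,q,r] = [q,r] − [p,r] + [p,q]. For instance
  ∂bdh = dh − bh + bd,
  ∂afg = fg − ag + af.
The 27×18 boundary matrix has rank 17 and Smith normal form diag(1,1,1,1,1,1,1,1,1,1,1,1,1,1,1,1,1).

Computing H_k = (kernel of ∂_k) / (image of ∂_{k+1}):

  H_0: rank C_0 − rank ∂_1 = 9 − 8 = 1, and the invariant factors of ∂_1 are all 1, so H_0 = Z.
  H_1: rank ker ∂_1 − rank ∂_2 = (27 − 8) − 17 = 2, and the invariant factors of ∂_2 are all 1, so H_1 = Z^2.
  H_2: rank ker ∂_2 − rank ∂_3 = (18 − 17) − 0 = 1, and there is no ∂_3, so H_2 = Z.

As a check, the Euler characteristic is 9 − 27 + 18 = 0, which agrees with 1 − 2 + 1 = 0.
(K is a triangulation of the torus T^2.)

H_0 = Z,  H_1 = Z^2,  H_2 = Z.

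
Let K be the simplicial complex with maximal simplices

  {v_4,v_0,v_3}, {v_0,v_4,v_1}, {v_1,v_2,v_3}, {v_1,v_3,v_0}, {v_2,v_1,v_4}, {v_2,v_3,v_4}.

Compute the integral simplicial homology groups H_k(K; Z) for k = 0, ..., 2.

H_0 = Z,  H_1 = 0,  H_2 = Z.

We work with the vertex ordering v_0 < v_1 < v_2 < v_3 < v_4. The simplices of K, each written with vertices in increasing order, are:

  0-simplices (5): [v_0], [v_1], [v_2], [v_3], [v_4]
  1-simplices (9): [v_0,v_1], [v_0,v_3], [v_0,v_4], [v_1,v_2], [v_1,v_3], [v_1,v_4], [v_2,v_3], [v_2,v_4], [v_3,v_4]
  2-simplices (6): [v_0,v_1,v_3], [v_0,v_1,v_4], [v_0,v_3,v_4], [v_1,v_2,v_3], [v_1,v_2,v_4], [v_2,v_3,v_4]

so the chain groups are C_0 ≅ Z^5, C_1 ≅ Z^9, C_2 ≅ Z^6.

Boundary ∂_1: C_1 → C_0 maps an edge to its endpoints' difference, ∂[p,q] = q − p. For instance
  ∂[v_0,v_3] = [v_3] − [v_0].
This gives a 5×9 integer matrix of rank 4; reducing to Smith normal form yields diagonal entries (1,1,1,1).

∂_2: C_2 → C_1 sends each 2-simplex [p,q,r] to [q,r] − [p,r] + [p,q]. For instance
  ∂[v_0,v_1,v_3] = [v_1,v_3] − [v_0,v_3] + [v_0,v_1],
  ∂[v_0,v_3,v_4] = [v_3,v_4] − [v_0,v_4] + [v_0,v_3].
As a 9×6 matrix over Z this has rank 5, with invariant factors (1,1,1,1,1).

From H_k ≅ ker(∂_k) / im(∂_{k+1}) we obtain:

  H_0: rank C_0 − rank ∂_1 = 5 − 4 = 1, and the invariant factors of ∂_1 are all 1, so H_0 = Z.
  H_1: rank ker ∂_1 − rank ∂_2 = (9 − 4) − 5 = 0, and the invariant factors of ∂_2 are all 1, so H_1 = 0.
  H_2: rank ker ∂_2 − rank ∂_3 = (6 − 5) − 0 = 1, and there is no ∂_3, so H_2 = Z.

(K is a triangulation of the 2-sphere S^2.)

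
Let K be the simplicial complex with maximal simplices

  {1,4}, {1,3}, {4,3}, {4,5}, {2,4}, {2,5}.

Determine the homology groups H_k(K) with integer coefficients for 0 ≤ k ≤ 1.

H_0 ≅ Z,  H_1 ≅ Z^2.

Take the total order 1 < 2 < 3 < 4 < 5 on the vertex set. Then K (dimension 1) consists of the simplices:

  0-simplices (5): [1], [2], [3], [4], [5]
  1-simplices (6): [1,3], [1,4], [2,4], [2,5], [3,4], [4,5]

so the chain groups are C_0 ≅ Z^5, C_1 ≅ Z^6.

Boundary ∂_1: C_1 → C_0 maps an edge to its endpoints' difference, ∂[p,q] = q − p.
As a 5×6 matrix over Z this has rank 4, with invariant factors (1,1,1,1).

From H_k ≅ ker(∂_k) / im(∂_{k+1}) we obtain:

  H_0: rank C_0 − rank ∂_1 = 5 − 4 = 1, and the invariant factors of ∂_1 are all 1, so H_0 ≅ Z.
  H_1: rank ker ∂_1 − rank ∂_2 = (6 − 4) − 0 = 2, and there is no ∂_2, so H_1 ≅ Z^2.

As a check, the Euler characteristic is 5 − 6 = -1, which agrees with 1 − 2 = -1.
(K is a triangulation of a wedge of 2 circles.)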